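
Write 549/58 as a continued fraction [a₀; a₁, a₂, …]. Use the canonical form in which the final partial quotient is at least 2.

[9; 2, 6, 1, 3]

549 = 9·58 + 27, so a_0 = 9
58 = 2·27 + 4, so a_1 = 2
27 = 6·4 + 3, so a_2 = 6
4 = 1·3 + 1, so a_3 = 1
3 = 3·1 + 0, so a_4 = 3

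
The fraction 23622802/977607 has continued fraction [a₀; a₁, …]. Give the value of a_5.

23622802 ÷ 977607 → quotient 24, remainder 160234
977607 ÷ 160234 → quotient 6, remainder 16203
160234 ÷ 16203 → quotient 9, remainder 14407
16203 ÷ 14407 → quotient 1, remainder 1796
14407 ÷ 1796 → quotient 8, remainder 39
1796 ÷ 39 → quotient 46, remainder 2

46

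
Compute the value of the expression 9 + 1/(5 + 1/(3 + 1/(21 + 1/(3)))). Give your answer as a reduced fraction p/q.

9546/1039

a_0 = 9: 9/1
a_1 = 5: 46/5
a_2 = 3: 147/16
a_3 = 21: 3133/341
a_4 = 3: 9546/1039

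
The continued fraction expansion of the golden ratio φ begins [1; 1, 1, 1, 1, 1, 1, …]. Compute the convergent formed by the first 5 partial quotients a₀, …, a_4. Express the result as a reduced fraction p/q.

Build up convergents one term at a time:
a_0 = 1: 1/1
a_1 = 1: 2/1
a_2 = 1: 3/2
a_3 = 1: 5/3
a_4 = 1: 8/5

8/5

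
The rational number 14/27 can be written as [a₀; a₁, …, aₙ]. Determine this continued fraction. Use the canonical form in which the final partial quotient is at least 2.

⌊14/27⌋ = 0, remainder 14
⌊27/14⌋ = 1, remainder 13
⌊14/13⌋ = 1, remainder 1
⌊13/1⌋ = 13, remainder 0

[0; 1, 1, 13]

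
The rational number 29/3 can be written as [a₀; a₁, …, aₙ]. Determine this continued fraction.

[9; 1, 2]

Repeatedly divide and take the remainder:
29 = 9·3 + 2, so a_0 = 9
3 = 1·2 + 1, so a_1 = 1
2 = 2·1 + 0, so a_2 = 2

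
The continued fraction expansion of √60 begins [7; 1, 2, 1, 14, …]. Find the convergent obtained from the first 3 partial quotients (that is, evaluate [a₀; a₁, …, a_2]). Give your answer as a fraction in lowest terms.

Work from the innermost term outward:
Start with 2.
1 + 1/(2/1) = 1 + 1/2 = 3/2
7 + 1/(3/2) = 7 + 2/3 = 23/3

23/3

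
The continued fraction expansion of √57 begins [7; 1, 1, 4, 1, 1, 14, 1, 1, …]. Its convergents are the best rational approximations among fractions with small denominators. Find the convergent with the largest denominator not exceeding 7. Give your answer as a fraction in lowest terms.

15/2

List convergents until the denominator exceeds the bound:
a_0 = 7: 7/1  (≤ bound)
a_1 = 1: 8/1  (≤ bound)
a_2 = 1: 15/2  (≤ bound)
a_3 = 4: 68/9  (> 7, stop)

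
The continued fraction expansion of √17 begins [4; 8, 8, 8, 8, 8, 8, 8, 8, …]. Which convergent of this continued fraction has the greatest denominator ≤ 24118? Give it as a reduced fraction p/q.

a_0 = 4: 4/1  (≤ bound)
a_1 = 8: 33/8  (≤ bound)
a_2 = 8: 268/65  (≤ bound)
a_3 = 8: 2177/528  (≤ bound)
a_4 = 8: 17684/4289  (≤ bound)
a_5 = 8: 143649/34840  (> 24118, stop)

17684/4289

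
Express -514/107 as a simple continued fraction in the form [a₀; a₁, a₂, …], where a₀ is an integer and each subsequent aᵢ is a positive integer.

[-5; 5, 10, 2]

-514 ÷ 107 → quotient -5, remainder 21
107 ÷ 21 → quotient 5, remainder 2
21 ÷ 2 → quotient 10, remainder 1
2 ÷ 1 → quotient 2, remainder 0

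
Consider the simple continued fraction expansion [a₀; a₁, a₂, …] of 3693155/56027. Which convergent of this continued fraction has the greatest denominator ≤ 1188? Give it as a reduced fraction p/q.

36716/557

a_0 = 65: 65/1  (≤ bound)
a_1 = 1: 66/1  (≤ bound)
a_2 = 11: 791/12  (≤ bound)
a_3 = 9: 7185/109  (≤ bound)
a_4 = 5: 36716/557  (≤ bound)
a_5 = 33: 1218813/18490  (> 1188, stop)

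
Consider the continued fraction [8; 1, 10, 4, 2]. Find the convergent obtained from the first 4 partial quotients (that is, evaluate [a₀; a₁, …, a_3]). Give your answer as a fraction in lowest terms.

Build up convergents one term at a time:
a_0 = 8: 8/1
a_1 = 1: 9/1
a_2 = 10: 98/11
a_3 = 4: 401/45

401/45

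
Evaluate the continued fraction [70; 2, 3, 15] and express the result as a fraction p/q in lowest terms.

Build up convergents one term at a time:
a_0 = 70: 70/1
a_1 = 2: 141/2
a_2 = 3: 493/7
a_3 = 15: 7536/107

7536/107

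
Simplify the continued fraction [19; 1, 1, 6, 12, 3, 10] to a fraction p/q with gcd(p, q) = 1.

Start with 10.
3 + 1/(10/1) = 3 + 1/10 = 31/10
12 + 1/(31/10) = 12 + 10/31 = 382/31
6 + 1/(382/31) = 6 + 31/382 = 2323/382
1 + 1/(2323/382) = 1 + 382/2323 = 2705/2323
1 + 1/(2705/2323) = 1 + 2323/2705 = 5028/2705
19 + 1/(5028/2705) = 19 + 2705/5028 = 98237/5028

98237/5028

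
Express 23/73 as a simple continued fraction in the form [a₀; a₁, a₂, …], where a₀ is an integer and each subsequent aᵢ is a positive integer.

⌊23/73⌋ = 0, remainder 23
⌊73/23⌋ = 3, remainder 4
⌊23/4⌋ = 5, remainder 3
⌊4/3⌋ = 1, remainder 1
⌊3/1⌋ = 3, remainder 0

[0; 3, 5, 1, 3]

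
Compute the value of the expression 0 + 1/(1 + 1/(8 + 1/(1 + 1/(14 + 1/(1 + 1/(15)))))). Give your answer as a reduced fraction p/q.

2279/2534

Compute successive convergents:
a_0 = 0: 0/1
a_1 = 1: 1/1
a_2 = 8: 8/9
a_3 = 1: 9/10
a_4 = 14: 134/149
a_5 = 1: 143/159
a_6 = 15: 2279/2534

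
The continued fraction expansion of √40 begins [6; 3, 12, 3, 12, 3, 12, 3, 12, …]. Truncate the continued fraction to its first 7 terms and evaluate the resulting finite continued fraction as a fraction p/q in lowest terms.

Start with 12.
3 + 1/(12/1) = 3 + 1/12 = 37/12
12 + 1/(37/12) = 12 + 12/37 = 456/37
3 + 1/(456/37) = 3 + 37/456 = 1405/456
12 + 1/(1405/456) = 12 + 456/1405 = 17316/1405
3 + 1/(17316/1405) = 3 + 1405/17316 = 53353/17316
6 + 1/(53353/17316) = 6 + 17316/53353 = 337434/53353

337434/53353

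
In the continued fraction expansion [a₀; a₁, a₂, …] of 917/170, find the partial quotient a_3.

Repeatedly divide and take the remainder:
917 ÷ 170 → quotient 5, remainder 67
170 ÷ 67 → quotient 2, remainder 36
67 ÷ 36 → quotient 1, remainder 31
36 ÷ 31 → quotient 1, remainder 5

1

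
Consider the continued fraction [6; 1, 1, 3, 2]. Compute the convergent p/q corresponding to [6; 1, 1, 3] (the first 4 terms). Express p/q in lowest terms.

46/7

Work from the innermost term outward:
Start with 3.
1 + 1/(3/1) = 1 + 1/3 = 4/3
1 + 1/(4/3) = 1 + 3/4 = 7/4
6 + 1/(7/4) = 6 + 4/7 = 46/7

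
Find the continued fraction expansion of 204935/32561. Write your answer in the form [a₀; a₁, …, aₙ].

[6; 3, 2, 2, 14, 10, 6, 2]

⌊204935/32561⌋ = 6, remainder 9569
⌊32561/9569⌋ = 3, remainder 3854
⌊9569/3854⌋ = 2, remainder 1861
⌊3854/1861⌋ = 2, remainder 132
⌊1861/132⌋ = 14, remainder 13
⌊132/13⌋ = 10, remainder 2
⌊13/2⌋ = 6, remainder 1
⌊2/1⌋ = 2, remainder 0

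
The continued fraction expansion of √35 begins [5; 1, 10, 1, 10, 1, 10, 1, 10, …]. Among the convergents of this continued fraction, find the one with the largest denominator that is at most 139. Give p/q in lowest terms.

775/131

a_0 = 5: 5/1  (≤ bound)
a_1 = 1: 6/1  (≤ bound)
a_2 = 10: 65/11  (≤ bound)
a_3 = 1: 71/12  (≤ bound)
a_4 = 10: 775/131  (≤ bound)
a_5 = 1: 846/143  (> 139, stop)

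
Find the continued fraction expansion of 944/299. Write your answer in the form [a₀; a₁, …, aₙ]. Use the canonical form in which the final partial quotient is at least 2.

Run the Euclidean algorithm, recording each quotient:
944 = 3·299 + 47, so a_0 = 3
299 = 6·47 + 17, so a_1 = 6
47 = 2·17 + 13, so a_2 = 2
17 = 1·13 + 4, so a_3 = 1
13 = 3·4 + 1, so a_4 = 3
4 = 4·1 + 0, so a_5 = 4

[3; 6, 2, 1, 3, 4]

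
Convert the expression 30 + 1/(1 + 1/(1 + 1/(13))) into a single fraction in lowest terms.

Starting at the tail and folding back:
Start with 13.
1 + 1/(13/1) = 1 + 1/13 = 14/13
1 + 1/(14/13) = 1 + 13/14 = 27/14
30 + 1/(27/14) = 30 + 14/27 = 824/27

824/27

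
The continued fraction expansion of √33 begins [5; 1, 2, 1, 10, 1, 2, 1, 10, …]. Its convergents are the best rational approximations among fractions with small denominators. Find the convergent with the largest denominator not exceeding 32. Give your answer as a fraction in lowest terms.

List convergents until the denominator exceeds the bound:
a_0 = 5: 5/1  (≤ bound)
a_1 = 1: 6/1  (≤ bound)
a_2 = 2: 17/3  (≤ bound)
a_3 = 1: 23/4  (≤ bound)
a_4 = 10: 247/43  (> 32, stop)

23/4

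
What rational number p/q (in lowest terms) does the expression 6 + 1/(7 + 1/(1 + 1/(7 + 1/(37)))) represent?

a_0 = 6: 6/1
a_1 = 7: 43/7
a_2 = 1: 49/8
a_3 = 7: 386/63
a_4 = 37: 14331/2339

14331/2339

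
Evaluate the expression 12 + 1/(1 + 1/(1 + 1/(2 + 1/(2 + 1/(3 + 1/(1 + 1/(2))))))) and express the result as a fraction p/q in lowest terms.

1850/147

a_0 = 12: 12/1
a_1 = 1: 13/1
a_2 = 1: 25/2
a_3 = 2: 63/5
a_4 = 2: 151/12
a_5 = 3: 516/41
a_6 = 1: 667/53
a_7 = 2: 1850/147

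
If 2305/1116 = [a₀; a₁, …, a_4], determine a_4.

2305 ÷ 1116 → quotient 2, remainder 73
1116 ÷ 73 → quotient 15, remainder 21
73 ÷ 21 → quotient 3, remainder 10
21 ÷ 10 → quotient 2, remainder 1
10 ÷ 1 → quotient 10, remainder 0

10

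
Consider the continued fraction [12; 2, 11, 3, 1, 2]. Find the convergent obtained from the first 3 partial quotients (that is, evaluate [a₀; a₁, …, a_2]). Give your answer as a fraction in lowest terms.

287/23

Start with 11.
2 + 1/(11/1) = 2 + 1/11 = 23/11
12 + 1/(23/11) = 12 + 11/23 = 287/23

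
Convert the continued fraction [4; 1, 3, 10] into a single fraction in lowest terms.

Start with 10.
3 + 1/(10/1) = 3 + 1/10 = 31/10
1 + 1/(31/10) = 1 + 10/31 = 41/31
4 + 1/(41/31) = 4 + 31/41 = 195/41

195/41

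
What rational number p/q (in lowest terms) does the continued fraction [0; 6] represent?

1/6

Start with 6.
0 + 1/(6/1) = 0 + 1/6 = 1/6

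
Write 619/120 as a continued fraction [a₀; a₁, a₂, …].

[5; 6, 3, 6]

619 = 5·120 + 19, so a_0 = 5
120 = 6·19 + 6, so a_1 = 6
19 = 3·6 + 1, so a_2 = 3
6 = 6·1 + 0, so a_3 = 6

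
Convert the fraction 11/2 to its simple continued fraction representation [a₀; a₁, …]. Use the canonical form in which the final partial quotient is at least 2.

[5; 2]

11 = 5·2 + 1, so a_0 = 5
2 = 2·1 + 0, so a_1 = 2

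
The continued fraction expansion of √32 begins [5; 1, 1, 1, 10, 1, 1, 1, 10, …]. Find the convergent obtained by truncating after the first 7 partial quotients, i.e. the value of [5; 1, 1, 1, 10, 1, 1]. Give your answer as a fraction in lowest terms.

379/67

Work from the innermost term outward:
Start with 1.
1 + 1/(1/1) = 1 + 1/1 = 2/1
10 + 1/(2/1) = 10 + 1/2 = 21/2
1 + 1/(21/2) = 1 + 2/21 = 23/21
1 + 1/(23/21) = 1 + 21/23 = 44/23
1 + 1/(44/23) = 1 + 23/44 = 67/44
5 + 1/(67/44) = 5 + 44/67 = 379/67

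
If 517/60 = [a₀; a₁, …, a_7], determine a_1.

Apply division with remainder until the remainder is 0:
517 = 8·60 + 37, so a_0 = 8
60 = 1·37 + 23, so a_1 = 1

1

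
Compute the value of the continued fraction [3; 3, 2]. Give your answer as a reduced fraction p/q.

a_0 = 3: 3/1
a_1 = 3: 10/3
a_2 = 2: 23/7

23/7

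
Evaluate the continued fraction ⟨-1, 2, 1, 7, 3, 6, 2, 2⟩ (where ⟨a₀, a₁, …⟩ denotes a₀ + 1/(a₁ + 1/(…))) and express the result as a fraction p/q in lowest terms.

Compute successive convergents:
a_0 = -1: -1/1
a_1 = 2: -1/2
a_2 = 1: -2/3
a_3 = 7: -15/23
a_4 = 3: -47/72
a_5 = 6: -297/455
a_6 = 2: -641/982
a_7 = 2: -1579/2419

-1579/2419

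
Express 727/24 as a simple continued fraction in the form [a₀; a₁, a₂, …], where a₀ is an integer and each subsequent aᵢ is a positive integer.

727 = 30·24 + 7, so a_0 = 30
24 = 3·7 + 3, so a_1 = 3
7 = 2·3 + 1, so a_2 = 2
3 = 3·1 + 0, so a_3 = 3

[30; 3, 2, 3]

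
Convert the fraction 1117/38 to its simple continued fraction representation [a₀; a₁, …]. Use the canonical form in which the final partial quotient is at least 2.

Repeatedly divide and take the remainder:
⌊1117/38⌋ = 29, remainder 15
⌊38/15⌋ = 2, remainder 8
⌊15/8⌋ = 1, remainder 7
⌊8/7⌋ = 1, remainder 1
⌊7/1⌋ = 7, remainder 0

[29; 2, 1, 1, 7]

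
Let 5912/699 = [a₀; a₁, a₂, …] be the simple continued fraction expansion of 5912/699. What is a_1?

2

Apply division with remainder until the remainder is 0:
5912 ÷ 699 → quotient 8, remainder 320
699 ÷ 320 → quotient 2, remainder 59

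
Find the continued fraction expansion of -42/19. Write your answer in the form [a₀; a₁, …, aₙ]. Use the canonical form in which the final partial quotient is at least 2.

[-3; 1, 3, 1, 3]

Apply division with remainder until the remainder is 0:
⌊-42/19⌋ = -3, remainder 15
⌊19/15⌋ = 1, remainder 4
⌊15/4⌋ = 3, remainder 3
⌊4/3⌋ = 1, remainder 1
⌊3/1⌋ = 3, remainder 0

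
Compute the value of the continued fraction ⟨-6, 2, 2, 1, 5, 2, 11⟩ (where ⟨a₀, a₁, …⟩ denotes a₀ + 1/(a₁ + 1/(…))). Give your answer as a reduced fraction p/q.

Collapse the nested fraction from the inside out:
Start with 11.
2 + 1/(11/1) = 2 + 1/11 = 23/11
5 + 1/(23/11) = 5 + 11/23 = 126/23
1 + 1/(126/23) = 1 + 23/126 = 149/126
2 + 1/(149/126) = 2 + 126/149 = 424/149
2 + 1/(424/149) = 2 + 149/424 = 997/424
-6 + 1/(997/424) = -6 + 424/997 = -5558/997

-5558/997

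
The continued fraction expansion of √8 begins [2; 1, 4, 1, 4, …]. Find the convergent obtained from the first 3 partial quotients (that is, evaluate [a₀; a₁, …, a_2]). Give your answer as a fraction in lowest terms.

Use the convergent recurrence hₖ = aₖ·hₖ₋₁ + hₖ₋₂ (and likewise for the denominators kₖ):
a_0 = 2: 2/1
a_1 = 1: 3/1
a_2 = 4: 14/5

14/5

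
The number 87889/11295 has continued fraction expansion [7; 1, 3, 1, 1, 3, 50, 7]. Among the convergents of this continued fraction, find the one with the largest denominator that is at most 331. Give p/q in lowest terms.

249/32

a_0 = 7: 7/1  (≤ bound)
a_1 = 1: 8/1  (≤ bound)
a_2 = 3: 31/4  (≤ bound)
a_3 = 1: 39/5  (≤ bound)
a_4 = 1: 70/9  (≤ bound)
a_5 = 3: 249/32  (≤ bound)
a_6 = 50: 12520/1609  (> 331, stop)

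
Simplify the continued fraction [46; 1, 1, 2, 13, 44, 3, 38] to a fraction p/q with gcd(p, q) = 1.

a_0 = 46: 46/1
a_1 = 1: 47/1
a_2 = 1: 93/2
a_3 = 2: 233/5
a_4 = 13: 3122/67
a_5 = 44: 137601/2953
a_6 = 3: 415925/8926
a_7 = 38: 15942751/342141

15942751/342141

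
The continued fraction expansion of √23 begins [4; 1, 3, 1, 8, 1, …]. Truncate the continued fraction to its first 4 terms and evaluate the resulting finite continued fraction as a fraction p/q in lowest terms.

Start with 1.
3 + 1/(1/1) = 3 + 1/1 = 4/1
1 + 1/(4/1) = 1 + 1/4 = 5/4
4 + 1/(5/4) = 4 + 4/5 = 24/5

24/5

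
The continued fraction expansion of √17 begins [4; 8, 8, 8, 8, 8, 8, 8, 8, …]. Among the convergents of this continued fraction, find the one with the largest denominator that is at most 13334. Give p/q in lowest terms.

List convergents until the denominator exceeds the bound:
a_0 = 4: 4/1  (≤ bound)
a_1 = 8: 33/8  (≤ bound)
a_2 = 8: 268/65  (≤ bound)
a_3 = 8: 2177/528  (≤ bound)
a_4 = 8: 17684/4289  (≤ bound)
a_5 = 8: 143649/34840  (> 13334, stop)

17684/4289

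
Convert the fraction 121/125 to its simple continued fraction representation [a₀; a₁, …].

[0; 1, 30, 4]

121 ÷ 125 → quotient 0, remainder 121
125 ÷ 121 → quotient 1, remainder 4
121 ÷ 4 → quotient 30, remainder 1
4 ÷ 1 → quotient 4, remainder 0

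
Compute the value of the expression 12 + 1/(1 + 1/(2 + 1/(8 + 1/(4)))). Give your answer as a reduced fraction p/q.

1306/103

Start with 4.
8 + 1/(4/1) = 8 + 1/4 = 33/4
2 + 1/(33/4) = 2 + 4/33 = 70/33
1 + 1/(70/33) = 1 + 33/70 = 103/70
12 + 1/(103/70) = 12 + 70/103 = 1306/103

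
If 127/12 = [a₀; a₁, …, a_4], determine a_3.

127 = 10·12 + 7, so a_0 = 10
12 = 1·7 + 5, so a_1 = 1
7 = 1·5 + 2, so a_2 = 1
5 = 2·2 + 1, so a_3 = 2

2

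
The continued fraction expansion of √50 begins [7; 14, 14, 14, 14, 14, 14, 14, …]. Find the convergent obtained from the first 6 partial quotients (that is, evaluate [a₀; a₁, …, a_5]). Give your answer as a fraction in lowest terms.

a_0 = 7: 7/1
a_1 = 14: 99/14
a_2 = 14: 1393/197
a_3 = 14: 19601/2772
a_4 = 14: 275807/39005
a_5 = 14: 3880899/548842

3880899/548842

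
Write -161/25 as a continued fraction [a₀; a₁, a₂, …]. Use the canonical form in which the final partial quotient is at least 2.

Repeatedly divide and take the remainder:
⌊-161/25⌋ = -7, remainder 14
⌊25/14⌋ = 1, remainder 11
⌊14/11⌋ = 1, remainder 3
⌊11/3⌋ = 3, remainder 2
⌊3/2⌋ = 1, remainder 1
⌊2/1⌋ = 2, remainder 0

[-7; 1, 1, 3, 1, 2]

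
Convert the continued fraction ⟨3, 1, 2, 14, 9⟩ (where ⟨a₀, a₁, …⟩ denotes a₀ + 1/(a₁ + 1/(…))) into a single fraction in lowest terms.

1433/390

a_0 = 3: 3/1
a_1 = 1: 4/1
a_2 = 2: 11/3
a_3 = 14: 158/43
a_4 = 9: 1433/390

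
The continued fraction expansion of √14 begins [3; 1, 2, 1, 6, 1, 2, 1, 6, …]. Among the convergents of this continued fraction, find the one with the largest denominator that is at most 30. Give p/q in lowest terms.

a_0 = 3: 3/1  (≤ bound)
a_1 = 1: 4/1  (≤ bound)
a_2 = 2: 11/3  (≤ bound)
a_3 = 1: 15/4  (≤ bound)
a_4 = 6: 101/27  (≤ bound)
a_5 = 1: 116/31  (> 30, stop)

101/27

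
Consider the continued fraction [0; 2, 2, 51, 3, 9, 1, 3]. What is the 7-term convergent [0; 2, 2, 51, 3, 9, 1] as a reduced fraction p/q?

3213/8017

Use the convergent recurrence hₖ = aₖ·hₖ₋₁ + hₖ₋₂ (and likewise for the denominators kₖ):
a_0 = 0: 0/1
a_1 = 2: 1/2
a_2 = 2: 2/5
a_3 = 51: 103/257
a_4 = 3: 311/776
a_5 = 9: 2902/7241
a_6 = 1: 3213/8017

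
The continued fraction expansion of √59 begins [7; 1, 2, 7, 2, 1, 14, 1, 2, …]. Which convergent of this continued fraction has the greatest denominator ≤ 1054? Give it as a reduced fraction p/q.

List convergents until the denominator exceeds the bound:
a_0 = 7: 7/1  (≤ bound)
a_1 = 1: 8/1  (≤ bound)
a_2 = 2: 23/3  (≤ bound)
a_3 = 7: 169/22  (≤ bound)
a_4 = 2: 361/47  (≤ bound)
a_5 = 1: 530/69  (≤ bound)
a_6 = 14: 7781/1013  (≤ bound)
a_7 = 1: 8311/1082  (> 1054, stop)

7781/1013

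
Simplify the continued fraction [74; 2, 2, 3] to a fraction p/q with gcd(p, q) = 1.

Start with 3.
2 + 1/(3/1) = 2 + 1/3 = 7/3
2 + 1/(7/3) = 2 + 3/7 = 17/7
74 + 1/(17/7) = 74 + 7/17 = 1265/17

1265/17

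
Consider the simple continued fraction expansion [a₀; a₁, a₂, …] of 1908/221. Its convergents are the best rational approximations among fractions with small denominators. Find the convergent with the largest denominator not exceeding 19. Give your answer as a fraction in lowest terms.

List convergents until the denominator exceeds the bound:
a_0 = 8: 8/1  (≤ bound)
a_1 = 1: 9/1  (≤ bound)
a_2 = 1: 17/2  (≤ bound)
a_3 = 1: 26/3  (≤ bound)
a_4 = 2: 69/8  (≤ bound)
a_5 = 1: 95/11  (≤ bound)
a_6 = 2: 259/30  (> 19, stop)

95/11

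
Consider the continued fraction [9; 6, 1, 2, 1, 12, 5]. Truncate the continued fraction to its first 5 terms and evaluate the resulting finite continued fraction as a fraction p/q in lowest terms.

Compute successive convergents:
a_0 = 9: 9/1
a_1 = 6: 55/6
a_2 = 1: 64/7
a_3 = 2: 183/20
a_4 = 1: 247/27

247/27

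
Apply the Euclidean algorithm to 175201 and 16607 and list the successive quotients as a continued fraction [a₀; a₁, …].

[10; 1, 1, 4, 1, 1, 14, 57]

175201 ÷ 16607 → quotient 10, remainder 9131
16607 ÷ 9131 → quotient 1, remainder 7476
9131 ÷ 7476 → quotient 1, remainder 1655
7476 ÷ 1655 → quotient 4, remainder 856
1655 ÷ 856 → quotient 1, remainder 799
856 ÷ 799 → quotient 1, remainder 57
799 ÷ 57 → quotient 14, remainder 1
57 ÷ 1 → quotient 57, remainder 0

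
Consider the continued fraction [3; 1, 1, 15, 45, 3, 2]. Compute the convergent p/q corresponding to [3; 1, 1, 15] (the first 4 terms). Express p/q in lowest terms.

109/31

a_0 = 3: 3/1
a_1 = 1: 4/1
a_2 = 1: 7/2
a_3 = 15: 109/31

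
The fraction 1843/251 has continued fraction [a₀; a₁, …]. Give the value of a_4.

1843 ÷ 251 → quotient 7, remainder 86
251 ÷ 86 → quotient 2, remainder 79
86 ÷ 79 → quotient 1, remainder 7
79 ÷ 7 → quotient 11, remainder 2
7 ÷ 2 → quotient 3, remainder 1

3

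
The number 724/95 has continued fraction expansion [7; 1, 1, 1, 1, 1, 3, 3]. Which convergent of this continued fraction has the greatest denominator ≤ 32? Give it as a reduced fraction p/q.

221/29

a_0 = 7: 7/1  (≤ bound)
a_1 = 1: 8/1  (≤ bound)
a_2 = 1: 15/2  (≤ bound)
a_3 = 1: 23/3  (≤ bound)
a_4 = 1: 38/5  (≤ bound)
a_5 = 1: 61/8  (≤ bound)
a_6 = 3: 221/29  (≤ bound)
a_7 = 3: 724/95  (> 32, stop)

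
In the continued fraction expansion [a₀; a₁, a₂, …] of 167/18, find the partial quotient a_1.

3

167 ÷ 18 → quotient 9, remainder 5
18 ÷ 5 → quotient 3, remainder 3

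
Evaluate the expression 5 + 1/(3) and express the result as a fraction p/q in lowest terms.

Compute successive convergents:
a_0 = 5: 5/1
a_1 = 3: 16/3

16/3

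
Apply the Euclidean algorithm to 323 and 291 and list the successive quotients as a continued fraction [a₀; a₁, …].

323 = 1·291 + 32, so a_0 = 1
291 = 9·32 + 3, so a_1 = 9
32 = 10·3 + 2, so a_2 = 10
3 = 1·2 + 1, so a_3 = 1
2 = 2·1 + 0, so a_4 = 2

[1; 9, 10, 1, 2]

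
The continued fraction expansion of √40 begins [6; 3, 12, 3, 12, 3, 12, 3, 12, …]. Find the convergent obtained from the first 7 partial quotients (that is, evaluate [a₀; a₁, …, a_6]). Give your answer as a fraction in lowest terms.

337434/53353

a_0 = 6: 6/1
a_1 = 3: 19/3
a_2 = 12: 234/37
a_3 = 3: 721/114
a_4 = 12: 8886/1405
a_5 = 3: 27379/4329
a_6 = 12: 337434/53353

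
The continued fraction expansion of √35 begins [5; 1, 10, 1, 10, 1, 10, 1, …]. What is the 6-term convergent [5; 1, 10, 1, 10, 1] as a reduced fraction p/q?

Build up convergents one term at a time:
a_0 = 5: 5/1
a_1 = 1: 6/1
a_2 = 10: 65/11
a_3 = 1: 71/12
a_4 = 10: 775/131
a_5 = 1: 846/143

846/143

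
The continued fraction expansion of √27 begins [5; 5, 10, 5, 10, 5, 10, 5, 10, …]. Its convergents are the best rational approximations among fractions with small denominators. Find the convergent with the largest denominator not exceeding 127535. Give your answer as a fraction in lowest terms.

70226/13515

List convergents until the denominator exceeds the bound:
a_0 = 5: 5/1  (≤ bound)
a_1 = 5: 26/5  (≤ bound)
a_2 = 10: 265/51  (≤ bound)
a_3 = 5: 1351/260  (≤ bound)
a_4 = 10: 13775/2651  (≤ bound)
a_5 = 5: 70226/13515  (≤ bound)
a_6 = 10: 716035/137801  (> 127535, stop)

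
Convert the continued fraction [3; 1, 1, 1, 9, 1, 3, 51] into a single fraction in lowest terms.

Build up convergents one term at a time:
a_0 = 3: 3/1
a_1 = 1: 4/1
a_2 = 1: 7/2
a_3 = 1: 11/3
a_4 = 9: 106/29
a_5 = 1: 117/32
a_6 = 3: 457/125
a_7 = 51: 23424/6407

23424/6407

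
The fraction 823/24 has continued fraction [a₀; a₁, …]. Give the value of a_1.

823 ÷ 24 → quotient 34, remainder 7
24 ÷ 7 → quotient 3, remainder 3

3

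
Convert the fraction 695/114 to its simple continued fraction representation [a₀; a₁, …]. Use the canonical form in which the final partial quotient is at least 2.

[6; 10, 2, 1, 3]

Run the Euclidean algorithm, recording each quotient:
695 = 6·114 + 11, so a_0 = 6
114 = 10·11 + 4, so a_1 = 10
11 = 2·4 + 3, so a_2 = 2
4 = 1·3 + 1, so a_3 = 1
3 = 3·1 + 0, so a_4 = 3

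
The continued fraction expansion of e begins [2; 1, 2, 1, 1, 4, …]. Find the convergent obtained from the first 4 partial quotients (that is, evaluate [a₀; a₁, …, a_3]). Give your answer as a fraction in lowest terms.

11/4

Start with 1.
2 + 1/(1/1) = 2 + 1/1 = 3/1
1 + 1/(3/1) = 1 + 1/3 = 4/3
2 + 1/(4/3) = 2 + 3/4 = 11/4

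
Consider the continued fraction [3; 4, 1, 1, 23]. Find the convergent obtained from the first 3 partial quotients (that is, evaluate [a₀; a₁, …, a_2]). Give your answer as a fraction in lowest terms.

Starting at the tail and folding back:
Start with 1.
4 + 1/(1/1) = 4 + 1/1 = 5/1
3 + 1/(5/1) = 3 + 1/5 = 16/5

16/5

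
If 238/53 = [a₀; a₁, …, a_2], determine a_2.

⌊238/53⌋ = 4, remainder 26
⌊53/26⌋ = 2, remainder 1
⌊26/1⌋ = 26, remainder 0

26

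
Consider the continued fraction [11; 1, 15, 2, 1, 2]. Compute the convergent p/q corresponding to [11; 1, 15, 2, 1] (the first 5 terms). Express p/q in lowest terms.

Compute successive convergents:
a_0 = 11: 11/1
a_1 = 1: 12/1
a_2 = 15: 191/16
a_3 = 2: 394/33
a_4 = 1: 585/49

585/49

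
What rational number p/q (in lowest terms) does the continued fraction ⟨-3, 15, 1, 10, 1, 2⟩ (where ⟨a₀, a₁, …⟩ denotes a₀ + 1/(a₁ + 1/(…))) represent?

Start with 2.
1 + 1/(2/1) = 1 + 1/2 = 3/2
10 + 1/(3/2) = 10 + 2/3 = 32/3
1 + 1/(32/3) = 1 + 3/32 = 35/32
15 + 1/(35/32) = 15 + 32/35 = 557/35
-3 + 1/(557/35) = -3 + 35/557 = -1636/557

-1636/557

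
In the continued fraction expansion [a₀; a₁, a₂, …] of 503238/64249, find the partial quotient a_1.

1

503238 ÷ 64249 → quotient 7, remainder 53495
64249 ÷ 53495 → quotient 1, remainder 10754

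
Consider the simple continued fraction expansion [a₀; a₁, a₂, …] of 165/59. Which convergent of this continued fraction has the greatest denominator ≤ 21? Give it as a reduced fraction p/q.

14/5

List convergents until the denominator exceeds the bound:
a_0 = 2: 2/1  (≤ bound)
a_1 = 1: 3/1  (≤ bound)
a_2 = 3: 11/4  (≤ bound)
a_3 = 1: 14/5  (≤ bound)
a_4 = 11: 165/59  (> 21, stop)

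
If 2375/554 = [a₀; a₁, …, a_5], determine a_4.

2

2375 ÷ 554 → quotient 4, remainder 159
554 ÷ 159 → quotient 3, remainder 77
159 ÷ 77 → quotient 2, remainder 5
77 ÷ 5 → quotient 15, remainder 2
5 ÷ 2 → quotient 2, remainder 1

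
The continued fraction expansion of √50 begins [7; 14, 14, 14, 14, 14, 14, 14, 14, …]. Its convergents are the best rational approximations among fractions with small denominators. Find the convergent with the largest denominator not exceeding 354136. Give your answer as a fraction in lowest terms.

275807/39005

a_0 = 7: 7/1  (≤ bound)
a_1 = 14: 99/14  (≤ bound)
a_2 = 14: 1393/197  (≤ bound)
a_3 = 14: 19601/2772  (≤ bound)
a_4 = 14: 275807/39005  (≤ bound)
a_5 = 14: 3880899/548842  (> 354136, stop)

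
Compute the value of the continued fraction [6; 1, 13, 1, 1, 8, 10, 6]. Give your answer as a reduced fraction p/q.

105638/15241

Compute successive convergents:
a_0 = 6: 6/1
a_1 = 1: 7/1
a_2 = 13: 97/14
a_3 = 1: 104/15
a_4 = 1: 201/29
a_5 = 8: 1712/247
a_6 = 10: 17321/2499
a_7 = 6: 105638/15241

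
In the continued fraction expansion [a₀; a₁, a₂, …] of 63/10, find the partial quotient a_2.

Repeatedly divide and take the remainder:
63 ÷ 10 → quotient 6, remainder 3
10 ÷ 3 → quotient 3, remainder 1
3 ÷ 1 → quotient 3, remainder 0

3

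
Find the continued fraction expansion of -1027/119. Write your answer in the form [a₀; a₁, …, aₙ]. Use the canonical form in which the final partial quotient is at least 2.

[-9; 2, 1, 2, 2, 1, 1, 2]

-1027 ÷ 119 → quotient -9, remainder 44
119 ÷ 44 → quotient 2, remainder 31
44 ÷ 31 → quotient 1, remainder 13
31 ÷ 13 → quotient 2, remainder 5
13 ÷ 5 → quotient 2, remainder 3
5 ÷ 3 → quotient 1, remainder 2
3 ÷ 2 → quotient 1, remainder 1
2 ÷ 1 → quotient 2, remainder 0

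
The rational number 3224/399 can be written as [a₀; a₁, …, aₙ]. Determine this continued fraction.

[8; 12, 2, 7, 2]

3224 ÷ 399 → quotient 8, remainder 32
399 ÷ 32 → quotient 12, remainder 15
32 ÷ 15 → quotient 2, remainder 2
15 ÷ 2 → quotient 7, remainder 1
2 ÷ 1 → quotient 2, remainder 0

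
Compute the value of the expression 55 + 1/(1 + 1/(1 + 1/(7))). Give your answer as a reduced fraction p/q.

833/15

Work from the innermost term outward:
Start with 7.
1 + 1/(7/1) = 1 + 1/7 = 8/7
1 + 1/(8/7) = 1 + 7/8 = 15/8
55 + 1/(15/8) = 55 + 8/15 = 833/15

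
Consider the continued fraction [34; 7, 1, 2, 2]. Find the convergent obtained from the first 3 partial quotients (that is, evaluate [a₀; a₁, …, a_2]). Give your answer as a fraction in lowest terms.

273/8

a_0 = 34: 34/1
a_1 = 7: 239/7
a_2 = 1: 273/8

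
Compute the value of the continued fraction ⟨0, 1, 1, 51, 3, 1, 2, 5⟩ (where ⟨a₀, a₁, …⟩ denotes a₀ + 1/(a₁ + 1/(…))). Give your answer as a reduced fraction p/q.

Start with 5.
2 + 1/(5/1) = 2 + 1/5 = 11/5
1 + 1/(11/5) = 1 + 5/11 = 16/11
3 + 1/(16/11) = 3 + 11/16 = 59/16
51 + 1/(59/16) = 51 + 16/59 = 3025/59
1 + 1/(3025/59) = 1 + 59/3025 = 3084/3025
1 + 1/(3084/3025) = 1 + 3025/3084 = 6109/3084
0 + 1/(6109/3084) = 0 + 3084/6109 = 3084/6109

3084/6109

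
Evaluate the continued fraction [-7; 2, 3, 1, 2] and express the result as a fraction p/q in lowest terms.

Start with 2.
1 + 1/(2/1) = 1 + 1/2 = 3/2
3 + 1/(3/2) = 3 + 2/3 = 11/3
2 + 1/(11/3) = 2 + 3/11 = 25/11
-7 + 1/(25/11) = -7 + 11/25 = -164/25

-164/25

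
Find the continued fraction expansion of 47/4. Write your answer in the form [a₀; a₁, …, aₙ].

[11; 1, 3]

⌊47/4⌋ = 11, remainder 3
⌊4/3⌋ = 1, remainder 1
⌊3/1⌋ = 3, remainder 0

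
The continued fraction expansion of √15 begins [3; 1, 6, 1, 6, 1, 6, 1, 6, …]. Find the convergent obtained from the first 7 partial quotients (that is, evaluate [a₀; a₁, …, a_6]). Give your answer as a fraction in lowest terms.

Compute successive convergents:
a_0 = 3: 3/1
a_1 = 1: 4/1
a_2 = 6: 27/7
a_3 = 1: 31/8
a_4 = 6: 213/55
a_5 = 1: 244/63
a_6 = 6: 1677/433

1677/433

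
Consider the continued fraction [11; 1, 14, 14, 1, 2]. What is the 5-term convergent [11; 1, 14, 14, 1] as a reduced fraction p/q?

2697/226

a_0 = 11: 11/1
a_1 = 1: 12/1
a_2 = 14: 179/15
a_3 = 14: 2518/211
a_4 = 1: 2697/226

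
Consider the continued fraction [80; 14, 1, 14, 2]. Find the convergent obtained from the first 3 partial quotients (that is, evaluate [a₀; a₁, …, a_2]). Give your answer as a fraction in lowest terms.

Work from the innermost term outward:
Start with 1.
14 + 1/(1/1) = 14 + 1/1 = 15/1
80 + 1/(15/1) = 80 + 1/15 = 1201/15

1201/15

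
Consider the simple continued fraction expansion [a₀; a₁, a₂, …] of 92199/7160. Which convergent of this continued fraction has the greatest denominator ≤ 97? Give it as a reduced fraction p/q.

837/65

a_0 = 12: 12/1  (≤ bound)
a_1 = 1: 13/1  (≤ bound)
a_2 = 7: 103/8  (≤ bound)
a_3 = 7: 734/57  (≤ bound)
a_4 = 1: 837/65  (≤ bound)
a_5 = 6: 5756/447  (> 97, stop)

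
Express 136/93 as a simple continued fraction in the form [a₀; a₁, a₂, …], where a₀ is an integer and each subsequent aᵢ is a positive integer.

[1; 2, 6, 7]

Apply division with remainder until the remainder is 0:
136 = 1·93 + 43, so a_0 = 1
93 = 2·43 + 7, so a_1 = 2
43 = 6·7 + 1, so a_2 = 6
7 = 7·1 + 0, so a_3 = 7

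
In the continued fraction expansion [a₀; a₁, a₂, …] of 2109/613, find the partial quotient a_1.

2

2109 ÷ 613 → quotient 3, remainder 270
613 ÷ 270 → quotient 2, remainder 73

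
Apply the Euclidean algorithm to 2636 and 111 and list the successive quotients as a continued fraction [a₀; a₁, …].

⌊2636/111⌋ = 23, remainder 83
⌊111/83⌋ = 1, remainder 28
⌊83/28⌋ = 2, remainder 27
⌊28/27⌋ = 1, remainder 1
⌊27/1⌋ = 27, remainder 0

[23; 1, 2, 1, 27]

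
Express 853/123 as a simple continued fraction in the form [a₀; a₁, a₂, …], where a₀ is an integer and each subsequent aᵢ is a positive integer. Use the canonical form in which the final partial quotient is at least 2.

[6; 1, 14, 2, 1, 2]

Apply division with remainder until the remainder is 0:
⌊853/123⌋ = 6, remainder 115
⌊123/115⌋ = 1, remainder 8
⌊115/8⌋ = 14, remainder 3
⌊8/3⌋ = 2, remainder 2
⌊3/2⌋ = 1, remainder 1
⌊2/1⌋ = 2, remainder 0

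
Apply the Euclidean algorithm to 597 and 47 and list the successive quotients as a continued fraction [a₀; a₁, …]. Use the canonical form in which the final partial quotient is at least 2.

[12; 1, 2, 2, 1, 4]

597 = 12·47 + 33, so a_0 = 12
47 = 1·33 + 14, so a_1 = 1
33 = 2·14 + 5, so a_2 = 2
14 = 2·5 + 4, so a_3 = 2
5 = 1·4 + 1, so a_4 = 1
4 = 4·1 + 0, so a_5 = 4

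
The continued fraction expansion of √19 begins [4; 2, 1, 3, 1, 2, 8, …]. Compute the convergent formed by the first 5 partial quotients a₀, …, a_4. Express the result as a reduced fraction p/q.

Collapse the nested fraction from the inside out:
Start with 1.
3 + 1/(1/1) = 3 + 1/1 = 4/1
1 + 1/(4/1) = 1 + 1/4 = 5/4
2 + 1/(5/4) = 2 + 4/5 = 14/5
4 + 1/(14/5) = 4 + 5/14 = 61/14

61/14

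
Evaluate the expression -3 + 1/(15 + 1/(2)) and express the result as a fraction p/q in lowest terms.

Start with 2.
15 + 1/(2/1) = 15 + 1/2 = 31/2
-3 + 1/(31/2) = -3 + 2/31 = -91/31

-91/31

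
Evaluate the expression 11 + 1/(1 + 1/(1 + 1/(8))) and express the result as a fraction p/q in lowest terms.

196/17

a_0 = 11: 11/1
a_1 = 1: 12/1
a_2 = 1: 23/2
a_3 = 8: 196/17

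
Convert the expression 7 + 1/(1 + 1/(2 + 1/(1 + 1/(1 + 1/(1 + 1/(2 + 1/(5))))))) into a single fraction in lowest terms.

1205/156

Start with 5.
2 + 1/(5/1) = 2 + 1/5 = 11/5
1 + 1/(11/5) = 1 + 5/11 = 16/11
1 + 1/(16/11) = 1 + 11/16 = 27/16
1 + 1/(27/16) = 1 + 16/27 = 43/27
2 + 1/(43/27) = 2 + 27/43 = 113/43
1 + 1/(113/43) = 1 + 43/113 = 156/113
7 + 1/(156/113) = 7 + 113/156 = 1205/156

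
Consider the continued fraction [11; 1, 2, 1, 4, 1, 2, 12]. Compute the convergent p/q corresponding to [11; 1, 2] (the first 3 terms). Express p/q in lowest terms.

Compute successive convergents:
a_0 = 11: 11/1
a_1 = 1: 12/1
a_2 = 2: 35/3

35/3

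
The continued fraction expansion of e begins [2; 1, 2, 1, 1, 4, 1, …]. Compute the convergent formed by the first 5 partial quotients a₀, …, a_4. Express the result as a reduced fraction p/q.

Start with 1.
1 + 1/(1/1) = 1 + 1/1 = 2/1
2 + 1/(2/1) = 2 + 1/2 = 5/2
1 + 1/(5/2) = 1 + 2/5 = 7/5
2 + 1/(7/5) = 2 + 5/7 = 19/7

19/7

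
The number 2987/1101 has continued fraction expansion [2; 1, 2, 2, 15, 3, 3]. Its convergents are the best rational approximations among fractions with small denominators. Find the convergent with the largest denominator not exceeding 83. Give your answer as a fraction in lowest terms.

a_0 = 2: 2/1  (≤ bound)
a_1 = 1: 3/1  (≤ bound)
a_2 = 2: 8/3  (≤ bound)
a_3 = 2: 19/7  (≤ bound)
a_4 = 15: 293/108  (> 83, stop)

19/7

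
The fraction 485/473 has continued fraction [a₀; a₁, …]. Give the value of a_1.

485 ÷ 473 → quotient 1, remainder 12
473 ÷ 12 → quotient 39, remainder 5

39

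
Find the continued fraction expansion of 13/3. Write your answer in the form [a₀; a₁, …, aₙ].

[4; 3]

Repeatedly divide and take the remainder:
13 ÷ 3 → quotient 4, remainder 1
3 ÷ 1 → quotient 3, remainder 0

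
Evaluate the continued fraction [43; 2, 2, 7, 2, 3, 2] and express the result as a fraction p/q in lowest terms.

27215/627

a_0 = 43: 43/1
a_1 = 2: 87/2
a_2 = 2: 217/5
a_3 = 7: 1606/37
a_4 = 2: 3429/79
a_5 = 3: 11893/274
a_6 = 2: 27215/627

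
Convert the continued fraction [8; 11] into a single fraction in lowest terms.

a_0 = 8: 8/1
a_1 = 11: 89/11

89/11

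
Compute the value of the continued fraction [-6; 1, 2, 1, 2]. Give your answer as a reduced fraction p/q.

-58/11

Build up convergents one term at a time:
a_0 = -6: -6/1
a_1 = 1: -5/1
a_2 = 2: -16/3
a_3 = 1: -21/4
a_4 = 2: -58/11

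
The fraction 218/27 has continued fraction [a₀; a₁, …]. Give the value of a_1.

13

Run the Euclidean algorithm, recording each quotient:
218 ÷ 27 → quotient 8, remainder 2
27 ÷ 2 → quotient 13, remainder 1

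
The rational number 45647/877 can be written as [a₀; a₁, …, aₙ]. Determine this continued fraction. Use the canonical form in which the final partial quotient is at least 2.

45647 = 52·877 + 43, so a_0 = 52
877 = 20·43 + 17, so a_1 = 20
43 = 2·17 + 9, so a_2 = 2
17 = 1·9 + 8, so a_3 = 1
9 = 1·8 + 1, so a_4 = 1
8 = 8·1 + 0, so a_5 = 8

[52; 20, 2, 1, 1, 8]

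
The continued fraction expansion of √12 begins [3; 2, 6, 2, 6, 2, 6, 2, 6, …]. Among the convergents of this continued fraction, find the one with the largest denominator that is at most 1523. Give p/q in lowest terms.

1351/390

a_0 = 3: 3/1  (≤ bound)
a_1 = 2: 7/2  (≤ bound)
a_2 = 6: 45/13  (≤ bound)
a_3 = 2: 97/28  (≤ bound)
a_4 = 6: 627/181  (≤ bound)
a_5 = 2: 1351/390  (≤ bound)
a_6 = 6: 8733/2521  (> 1523, stop)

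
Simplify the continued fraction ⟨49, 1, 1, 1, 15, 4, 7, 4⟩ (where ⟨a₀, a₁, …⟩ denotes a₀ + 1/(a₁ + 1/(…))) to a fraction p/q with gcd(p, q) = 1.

284401/5727

a_0 = 49: 49/1
a_1 = 1: 50/1
a_2 = 1: 99/2
a_3 = 1: 149/3
a_4 = 15: 2334/47
a_5 = 4: 9485/191
a_6 = 7: 68729/1384
a_7 = 4: 284401/5727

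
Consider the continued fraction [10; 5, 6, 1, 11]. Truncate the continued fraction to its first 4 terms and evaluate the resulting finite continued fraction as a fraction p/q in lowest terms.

a_0 = 10: 10/1
a_1 = 5: 51/5
a_2 = 6: 316/31
a_3 = 1: 367/36

367/36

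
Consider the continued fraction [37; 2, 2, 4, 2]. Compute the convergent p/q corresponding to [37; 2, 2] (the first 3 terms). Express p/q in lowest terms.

187/5

a_0 = 37: 37/1
a_1 = 2: 75/2
a_2 = 2: 187/5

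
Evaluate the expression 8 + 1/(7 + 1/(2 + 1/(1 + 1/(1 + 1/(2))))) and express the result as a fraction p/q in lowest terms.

781/96

a_0 = 8: 8/1
a_1 = 7: 57/7
a_2 = 2: 122/15
a_3 = 1: 179/22
a_4 = 1: 301/37
a_5 = 2: 781/96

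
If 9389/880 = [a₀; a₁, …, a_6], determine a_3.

41

⌊9389/880⌋ = 10, remainder 589
⌊880/589⌋ = 1, remainder 291
⌊589/291⌋ = 2, remainder 7
⌊291/7⌋ = 41, remainder 4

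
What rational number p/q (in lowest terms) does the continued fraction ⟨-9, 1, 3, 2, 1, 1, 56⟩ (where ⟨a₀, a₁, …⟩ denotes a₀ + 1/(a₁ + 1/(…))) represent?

-10243/1245

Start with 56.
1 + 1/(56/1) = 1 + 1/56 = 57/56
1 + 1/(57/56) = 1 + 56/57 = 113/57
2 + 1/(113/57) = 2 + 57/113 = 283/113
3 + 1/(283/113) = 3 + 113/283 = 962/283
1 + 1/(962/283) = 1 + 283/962 = 1245/962
-9 + 1/(1245/962) = -9 + 962/1245 = -10243/1245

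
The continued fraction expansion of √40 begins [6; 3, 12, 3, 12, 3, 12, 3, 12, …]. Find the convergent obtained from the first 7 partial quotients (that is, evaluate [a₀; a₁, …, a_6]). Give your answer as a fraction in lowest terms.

337434/53353

Collapse the nested fraction from the inside out:
Start with 12.
3 + 1/(12/1) = 3 + 1/12 = 37/12
12 + 1/(37/12) = 12 + 12/37 = 456/37
3 + 1/(456/37) = 3 + 37/456 = 1405/456
12 + 1/(1405/456) = 12 + 456/1405 = 17316/1405
3 + 1/(17316/1405) = 3 + 1405/17316 = 53353/17316
6 + 1/(53353/17316) = 6 + 17316/53353 = 337434/53353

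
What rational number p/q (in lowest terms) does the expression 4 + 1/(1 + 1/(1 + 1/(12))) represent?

Starting at the tail and folding back:
Start with 12.
1 + 1/(12/1) = 1 + 1/12 = 13/12
1 + 1/(13/12) = 1 + 12/13 = 25/13
4 + 1/(25/13) = 4 + 13/25 = 113/25

113/25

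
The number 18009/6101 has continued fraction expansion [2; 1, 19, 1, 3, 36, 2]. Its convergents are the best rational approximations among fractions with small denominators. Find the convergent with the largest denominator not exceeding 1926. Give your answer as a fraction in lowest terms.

245/83

a_0 = 2: 2/1  (≤ bound)
a_1 = 1: 3/1  (≤ bound)
a_2 = 19: 59/20  (≤ bound)
a_3 = 1: 62/21  (≤ bound)
a_4 = 3: 245/83  (≤ bound)
a_5 = 36: 8882/3009  (> 1926, stop)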